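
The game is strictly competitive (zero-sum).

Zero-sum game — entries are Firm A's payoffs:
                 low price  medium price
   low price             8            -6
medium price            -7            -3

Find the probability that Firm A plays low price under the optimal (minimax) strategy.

2/9

Row minima are -6 and -7, so Firm A's maximin is -6; column maxima are 8 and -3, so Firm B's minimax is -3. These differ, so the equilibrium is in mixed strategies.
Let Firm A play low price with probability p. Firm B is indifferent when 8p − 7(1−p) = −6p − 3(1−p), giving p = 2/9.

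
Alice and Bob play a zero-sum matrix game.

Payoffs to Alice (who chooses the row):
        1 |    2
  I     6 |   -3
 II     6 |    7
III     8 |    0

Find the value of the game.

56/9

Row I is strictly dominated by row III, so Alice never plays it.
The remaining 2×2 game on (II, III) × (1, 2) has no saddle point. Let Alice play II with probability p; indifference gives 6p + 8(1−p) = 7p, so p = 8/9.
Similarly Bob's optimal q on 1 is 7/9, and the value is 6·(7/9) + (7)·(2/9) = 56/9.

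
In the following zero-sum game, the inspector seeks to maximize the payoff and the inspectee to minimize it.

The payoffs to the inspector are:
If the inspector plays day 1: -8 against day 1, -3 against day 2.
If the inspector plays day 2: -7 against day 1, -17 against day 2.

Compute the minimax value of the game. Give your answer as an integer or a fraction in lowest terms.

-23/3

Row minima are -8 and -17, so the inspector's maximin is -8; column maxima are -7 and -3, so the inspectee's minimax is -7. These differ, so the equilibrium is in mixed strategies.
Let the inspector play day 1 with probability p. The inspectee is indifferent when −8p − 7(1−p) = −3p − 17(1−p), giving p = 2/3.
Let the inspectee play day 1 with probability q. The inspector is indifferent when −8q − 3(1−q) = −7q − 17(1−q), giving q = 14/15.
The value is -8·(14/15) + (-3)·(1/15) = -23/3.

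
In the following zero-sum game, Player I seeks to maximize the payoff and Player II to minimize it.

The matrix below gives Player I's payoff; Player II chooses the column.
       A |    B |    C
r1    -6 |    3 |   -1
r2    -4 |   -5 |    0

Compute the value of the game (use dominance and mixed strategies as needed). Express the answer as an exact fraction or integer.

-21/5

Column C is strictly dominated by A for Player II (it gives Player I more in every row).
The remaining 2×2 game on (r1, r2) × (A, B) has no saddle point. Let Player I play r1 with probability p; indifference gives −6p − 4(1−p) = 3p − 5(1−p), so p = 1/10.
Similarly Player II's optimal q on A is 4/5, and the value is -6·(4/5) + (3)·(1/5) = -21/5.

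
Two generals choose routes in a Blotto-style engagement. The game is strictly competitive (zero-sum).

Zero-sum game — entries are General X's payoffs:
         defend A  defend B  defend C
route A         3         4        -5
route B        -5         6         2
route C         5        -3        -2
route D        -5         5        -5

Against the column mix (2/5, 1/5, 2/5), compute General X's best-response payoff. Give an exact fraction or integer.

route A: (3)·(2/5) + (4)·(1/5) + (-5)·(2/5) = 0.
route B: (-5)·(2/5) + (6)·(1/5) + (2)·(2/5) = 0.
route C: (5)·(2/5) + (-3)·(1/5) + (-2)·(2/5) = 3/5.
route D: (-5)·(2/5) + (5)·(1/5) + (-5)·(2/5) = -3.
The best pure response is route C with expected payoff 3/5.

3/5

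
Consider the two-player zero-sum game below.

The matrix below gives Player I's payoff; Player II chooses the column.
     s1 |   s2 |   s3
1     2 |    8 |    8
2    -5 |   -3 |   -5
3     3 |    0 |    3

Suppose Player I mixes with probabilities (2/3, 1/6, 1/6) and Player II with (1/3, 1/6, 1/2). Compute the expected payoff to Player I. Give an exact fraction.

131/36

Against (1/3, 1/6, 1/2), each row's expected payoff is 1: 6; 2: -14/3; 3: 5/2.
Taking the (2/3, 1/6, 1/6)-weighted average: (2/3)·(6) + (1/6)·(-14/3) + (1/6)·(5/2) = 131/36.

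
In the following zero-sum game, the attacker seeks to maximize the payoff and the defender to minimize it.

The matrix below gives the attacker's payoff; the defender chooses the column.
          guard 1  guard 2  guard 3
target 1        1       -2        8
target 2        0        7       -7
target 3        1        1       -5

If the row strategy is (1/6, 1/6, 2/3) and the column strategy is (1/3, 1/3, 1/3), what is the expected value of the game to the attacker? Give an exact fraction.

Against (1/3, 1/3, 1/3), each row's expected payoff is target 1: 7/3; target 2: 0; target 3: -1.
Taking the (1/6, 1/6, 2/3)-weighted average: (1/6)·(7/3) + (1/6)·(0) + (2/3)·(-1) = -5/18.

-5/18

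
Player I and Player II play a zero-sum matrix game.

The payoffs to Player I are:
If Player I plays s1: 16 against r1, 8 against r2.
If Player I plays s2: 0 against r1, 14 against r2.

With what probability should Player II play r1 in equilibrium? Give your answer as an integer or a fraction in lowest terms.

3/11

Row minima are 8 and 0, so Player I's maximin is 8; column maxima are 16 and 14, so Player II's minimax is 14. These differ, so the equilibrium is in mixed strategies.
Let Player II play r1 with probability q. Player I is indifferent when 16q + 8(1−q) = 14(1−q), giving q = 3/11.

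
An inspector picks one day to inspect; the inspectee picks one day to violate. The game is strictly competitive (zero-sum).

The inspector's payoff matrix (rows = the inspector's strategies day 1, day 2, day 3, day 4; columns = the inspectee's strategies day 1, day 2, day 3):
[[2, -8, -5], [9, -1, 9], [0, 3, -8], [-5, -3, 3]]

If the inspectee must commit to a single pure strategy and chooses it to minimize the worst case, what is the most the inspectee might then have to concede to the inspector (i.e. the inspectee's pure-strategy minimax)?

3

The worst case (largest entry) in each column is day 1: 9, day 2: 3, day 3: 9.
The best (smallest) of these is 3.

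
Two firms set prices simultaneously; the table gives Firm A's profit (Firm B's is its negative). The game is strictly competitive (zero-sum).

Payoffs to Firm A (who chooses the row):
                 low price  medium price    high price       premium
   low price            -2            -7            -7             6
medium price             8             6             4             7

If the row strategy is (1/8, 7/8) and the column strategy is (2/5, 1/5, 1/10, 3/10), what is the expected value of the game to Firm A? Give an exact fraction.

Against (2/5, 1/5, 1/10, 3/10), each row's expected payoff is low price: -11/10; medium price: 69/10.
Taking the (1/8, 7/8)-weighted average: (1/8)·(-11/10) + (7/8)·(69/10) = 59/10.

59/10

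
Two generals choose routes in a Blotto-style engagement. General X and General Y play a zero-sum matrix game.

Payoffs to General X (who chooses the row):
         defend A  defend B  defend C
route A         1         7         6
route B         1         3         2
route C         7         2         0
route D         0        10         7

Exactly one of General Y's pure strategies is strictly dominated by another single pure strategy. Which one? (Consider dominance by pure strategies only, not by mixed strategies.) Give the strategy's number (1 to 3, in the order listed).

2

General Y prefers columns that give General X less. Compare defend B with defend C: 6 < 7, 2 < 3, 0 < 2, 7 < 10.
So defend C strictly dominates defend B for General Y; defend B is strictly dominated.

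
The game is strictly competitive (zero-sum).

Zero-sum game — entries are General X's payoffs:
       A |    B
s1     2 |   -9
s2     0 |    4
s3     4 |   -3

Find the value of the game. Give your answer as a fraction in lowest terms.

Row s1 is strictly dominated by row s3, so General X never plays it.
The remaining 2×2 game on (s2, s3) × (A, B) has no saddle point. Let General X play s2 with probability p; indifference gives 4(1−p) = 4p − 3(1−p), so p = 7/11.
Similarly General Y's optimal q on A is 7/11, and the value is 0·(7/11) + (4)·(4/11) = 16/11.

16/11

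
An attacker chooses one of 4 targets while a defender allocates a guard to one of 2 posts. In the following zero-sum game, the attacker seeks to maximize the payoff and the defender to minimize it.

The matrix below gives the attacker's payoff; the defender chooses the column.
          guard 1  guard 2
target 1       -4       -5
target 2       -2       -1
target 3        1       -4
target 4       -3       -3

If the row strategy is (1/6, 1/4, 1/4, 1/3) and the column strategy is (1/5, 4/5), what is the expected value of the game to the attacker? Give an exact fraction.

Against (1/5, 4/5), each row's expected payoff is target 1: -24/5; target 2: -6/5; target 3: -3; target 4: -3.
Taking the (1/6, 1/4, 1/4, 1/3)-weighted average: (1/6)·(-24/5) + (1/4)·(-6/5) + (1/4)·(-3) + (1/3)·(-3) = -57/20.

-57/20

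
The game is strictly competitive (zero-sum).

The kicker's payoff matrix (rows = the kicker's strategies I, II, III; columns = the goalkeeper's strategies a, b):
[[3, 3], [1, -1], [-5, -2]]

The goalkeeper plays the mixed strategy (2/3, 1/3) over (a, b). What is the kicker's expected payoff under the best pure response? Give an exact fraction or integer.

3

I: (3)·(2/3) + (3)·(1/3) = 3.
II: (1)·(2/3) + (-1)·(1/3) = 1/3.
III: (-5)·(2/3) + (-2)·(1/3) = -4.
The best pure response is I with expected payoff 3.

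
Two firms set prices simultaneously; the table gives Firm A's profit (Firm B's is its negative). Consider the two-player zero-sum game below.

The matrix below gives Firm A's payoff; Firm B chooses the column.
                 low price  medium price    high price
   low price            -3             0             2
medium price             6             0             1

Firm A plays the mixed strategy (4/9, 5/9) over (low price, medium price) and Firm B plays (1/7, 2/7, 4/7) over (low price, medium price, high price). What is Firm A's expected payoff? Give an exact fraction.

10/9

Against (1/7, 2/7, 4/7), each row's expected payoff is low price: 5/7; medium price: 10/7.
Taking the (4/9, 5/9)-weighted average: (4/9)·(5/7) + (5/9)·(10/7) = 10/9.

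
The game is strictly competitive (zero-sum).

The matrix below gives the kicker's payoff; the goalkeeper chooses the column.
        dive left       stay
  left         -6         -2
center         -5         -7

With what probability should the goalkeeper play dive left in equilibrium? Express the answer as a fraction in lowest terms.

5/6

Row minima are -6 and -7, so the kicker's maximin is -6; column maxima are -5 and -2, so the goalkeeper's minimax is -5. These differ, so the equilibrium is in mixed strategies.
Let the goalkeeper play dive left with probability q. The kicker is indifferent when −6q − 2(1−q) = −5q − 7(1−q), giving q = 5/6.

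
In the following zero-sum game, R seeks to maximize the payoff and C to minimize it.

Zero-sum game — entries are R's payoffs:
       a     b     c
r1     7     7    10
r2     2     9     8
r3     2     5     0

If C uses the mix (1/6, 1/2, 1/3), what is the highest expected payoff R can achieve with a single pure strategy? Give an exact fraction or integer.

r1: (7)·(1/6) + (7)·(1/2) + (10)·(1/3) = 8.
r2: (2)·(1/6) + (9)·(1/2) + (8)·(1/3) = 15/2.
r3: (2)·(1/6) + (5)·(1/2) + (0)·(1/3) = 17/6.
The best pure response is r1 with expected payoff 8.

8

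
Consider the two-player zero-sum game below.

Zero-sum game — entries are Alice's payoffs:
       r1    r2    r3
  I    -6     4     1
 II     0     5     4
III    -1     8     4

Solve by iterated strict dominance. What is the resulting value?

0

Column r2 is strictly dominated by r1 for Bob (-6<4, 0<5, -1<8); eliminate r2.
Row I is strictly dominated by row II (0>-6, 4>1); eliminate I.
Column r3 is strictly dominated by r1 for Bob (0<4, -1<4); eliminate r3.
Row III is strictly dominated by row II (0>-1); eliminate III.
Only (II, r1) remains, with payoff 0.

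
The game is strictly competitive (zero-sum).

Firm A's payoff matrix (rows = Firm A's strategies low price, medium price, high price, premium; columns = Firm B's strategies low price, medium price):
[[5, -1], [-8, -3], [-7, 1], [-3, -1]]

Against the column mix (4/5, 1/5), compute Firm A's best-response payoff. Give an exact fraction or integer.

19/5

low price: (5)·(4/5) + (-1)·(1/5) = 19/5.
medium price: (-8)·(4/5) + (-3)·(1/5) = -7.
high price: (-7)·(4/5) + (1)·(1/5) = -27/5.
premium: (-3)·(4/5) + (-1)·(1/5) = -13/5.
The best pure response is low price with expected payoff 19/5.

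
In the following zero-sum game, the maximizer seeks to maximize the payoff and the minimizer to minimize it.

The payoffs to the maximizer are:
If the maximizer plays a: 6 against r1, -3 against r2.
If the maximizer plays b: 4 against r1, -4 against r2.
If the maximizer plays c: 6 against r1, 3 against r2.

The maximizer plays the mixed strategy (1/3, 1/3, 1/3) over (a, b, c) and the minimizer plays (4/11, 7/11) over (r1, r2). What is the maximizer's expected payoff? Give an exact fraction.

12/11

Against (4/11, 7/11), each row's expected payoff is a: 3/11; b: -12/11; c: 45/11.
Taking the (1/3, 1/3, 1/3)-weighted average: (1/3)·(3/11) + (1/3)·(-12/11) + (1/3)·(45/11) = 12/11.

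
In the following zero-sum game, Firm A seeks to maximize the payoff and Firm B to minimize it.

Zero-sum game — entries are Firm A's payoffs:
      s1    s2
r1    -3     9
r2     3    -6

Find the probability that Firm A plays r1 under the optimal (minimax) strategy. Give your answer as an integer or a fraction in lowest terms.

3/7

Row minima are -3 and -6, so Firm A's maximin is -3; column maxima are 3 and 9, so Firm B's minimax is 3. These differ, so the equilibrium is in mixed strategies.
Let Firm A play r1 with probability p. Firm B is indifferent when −3p + 3(1−p) = 9p − 6(1−p), giving p = 3/7.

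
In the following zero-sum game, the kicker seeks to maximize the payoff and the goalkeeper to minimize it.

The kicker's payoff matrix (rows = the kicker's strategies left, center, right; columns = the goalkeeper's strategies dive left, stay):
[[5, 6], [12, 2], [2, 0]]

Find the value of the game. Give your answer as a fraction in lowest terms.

Row right is strictly dominated by row left, so the kicker never plays it.
The remaining 2×2 game on (left, center) × (dive left, stay) has no saddle point. Let the kicker play left with probability p; indifference gives 5p + 12(1−p) = 6p + 2(1−p), so p = 10/11.
Similarly the goalkeeper's optimal q on dive left is 4/11, and the value is 5·(4/11) + (6)·(7/11) = 62/11.

62/11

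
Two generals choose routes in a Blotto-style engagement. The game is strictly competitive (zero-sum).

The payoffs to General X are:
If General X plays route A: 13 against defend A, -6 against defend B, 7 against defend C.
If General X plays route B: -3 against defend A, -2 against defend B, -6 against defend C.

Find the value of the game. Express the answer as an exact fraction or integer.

Column defend A is strictly dominated by defend C for General Y (it gives General X more in every row).
The remaining 2×2 game on (route A, route B) × (defend B, defend C) has no saddle point. Let General X play route A with probability p; indifference gives −6p − 2(1−p) = 7p − 6(1−p), so p = 4/17.
Similarly General Y's optimal q on defend B is 13/17, and the value is -6·(13/17) + (7)·(4/17) = -50/17.

-50/17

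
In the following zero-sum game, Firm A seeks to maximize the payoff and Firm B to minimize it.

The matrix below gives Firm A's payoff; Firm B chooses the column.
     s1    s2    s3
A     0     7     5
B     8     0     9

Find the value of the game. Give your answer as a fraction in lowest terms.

56/15

Column s3 is strictly dominated by s1 for Firm B (it gives Firm A more in every row).
The remaining 2×2 game on (A, B) × (s1, s2) has no saddle point. Let Firm A play A with probability p; indifference gives 8(1−p) = 7p, so p = 8/15.
Similarly Firm B's optimal q on s1 is 7/15, and the value is 0·(7/15) + (7)·(8/15) = 56/15.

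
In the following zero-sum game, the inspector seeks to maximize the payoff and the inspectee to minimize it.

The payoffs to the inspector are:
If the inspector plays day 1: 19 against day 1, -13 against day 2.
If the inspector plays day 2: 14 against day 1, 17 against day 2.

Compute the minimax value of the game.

101/7

Row minima are -13 and 14, so the inspector's maximin is 14; column maxima are 19 and 17, so the inspectee's minimax is 17. These differ, so the equilibrium is in mixed strategies.
Let the inspector play day 1 with probability p. The inspectee is indifferent when 19p + 14(1−p) = −13p + 17(1−p), giving p = 3/35.
Let the inspectee play day 1 with probability q. The inspector is indifferent when 19q − 13(1−q) = 14q + 17(1−q), giving q = 6/7.
The value is 19·(6/7) + (-13)·(1/7) = 101/7.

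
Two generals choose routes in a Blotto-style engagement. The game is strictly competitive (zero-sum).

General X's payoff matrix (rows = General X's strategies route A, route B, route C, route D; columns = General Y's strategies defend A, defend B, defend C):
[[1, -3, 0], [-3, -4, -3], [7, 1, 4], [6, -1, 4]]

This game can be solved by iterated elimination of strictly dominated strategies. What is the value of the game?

1

Column defend C is strictly dominated by defend B for General Y (-3<0, -4<-3, 1<4, -1<4); eliminate defend C.
Row route B is strictly dominated by row route A (1>-3, -3>-4); eliminate route B.
Row route D is strictly dominated by row route C (7>6, 1>-1); eliminate route D.
Column defend A is strictly dominated by defend B for General Y (-3<1, 1<7); eliminate defend A.
Row route A is strictly dominated by row route C (1>-3); eliminate route A.
Only (route C, defend B) remains, with payoff 1.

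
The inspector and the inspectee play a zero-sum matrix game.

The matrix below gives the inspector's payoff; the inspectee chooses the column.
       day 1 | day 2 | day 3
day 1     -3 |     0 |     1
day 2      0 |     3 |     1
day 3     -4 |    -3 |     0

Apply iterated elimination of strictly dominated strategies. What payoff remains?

Row day 3 is strictly dominated by row day 1 (-3>-4, 0>-3, 1>0); eliminate day 3.
Column day 2 is strictly dominated by day 1 for the inspectee (-3<0, 0<3); eliminate day 2.
Column day 3 is strictly dominated by day 1 for the inspectee (-3<1, 0<1); eliminate day 3.
Row day 1 is strictly dominated by row day 2 (0>-3); eliminate day 1.
Only (day 2, day 1) remains, with payoff 0.

0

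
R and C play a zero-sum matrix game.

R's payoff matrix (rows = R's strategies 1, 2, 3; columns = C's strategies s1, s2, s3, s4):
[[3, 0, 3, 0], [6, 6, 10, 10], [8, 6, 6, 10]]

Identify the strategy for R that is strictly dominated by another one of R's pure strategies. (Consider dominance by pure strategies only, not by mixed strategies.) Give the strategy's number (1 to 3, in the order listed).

Compare 1 with 2: 6 > 3, 6 > 0, 10 > 3, 10 > 0.
So 2 strictly dominates 1 for R; 1 is strictly dominated.

1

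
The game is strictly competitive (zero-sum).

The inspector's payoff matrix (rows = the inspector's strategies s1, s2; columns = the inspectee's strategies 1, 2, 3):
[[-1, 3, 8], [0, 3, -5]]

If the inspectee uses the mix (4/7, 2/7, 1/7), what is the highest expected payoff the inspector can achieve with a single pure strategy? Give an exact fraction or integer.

10/7

s1: (-1)·(4/7) + (3)·(2/7) + (8)·(1/7) = 10/7.
s2: (0)·(4/7) + (3)·(2/7) + (-5)·(1/7) = 1/7.
The best pure response is s1 with expected payoff 10/7.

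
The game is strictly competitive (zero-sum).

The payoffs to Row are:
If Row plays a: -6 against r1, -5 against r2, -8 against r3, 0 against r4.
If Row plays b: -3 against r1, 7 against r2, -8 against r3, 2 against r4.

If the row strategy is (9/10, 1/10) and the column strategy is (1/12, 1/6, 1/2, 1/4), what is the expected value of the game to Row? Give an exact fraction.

Against (1/12, 1/6, 1/2, 1/4), each row's expected payoff is a: -16/3; b: -31/12.
Taking the (9/10, 1/10)-weighted average: (9/10)·(-16/3) + (1/10)·(-31/12) = -607/120.

-607/120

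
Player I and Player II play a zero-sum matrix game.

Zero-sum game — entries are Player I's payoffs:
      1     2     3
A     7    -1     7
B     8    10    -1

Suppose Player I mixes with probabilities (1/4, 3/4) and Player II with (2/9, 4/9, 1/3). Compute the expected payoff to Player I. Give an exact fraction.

95/18

Against (2/9, 4/9, 1/3), each row's expected payoff is A: 31/9; B: 53/9.
Taking the (1/4, 3/4)-weighted average: (1/4)·(31/9) + (3/4)·(53/9) = 95/18.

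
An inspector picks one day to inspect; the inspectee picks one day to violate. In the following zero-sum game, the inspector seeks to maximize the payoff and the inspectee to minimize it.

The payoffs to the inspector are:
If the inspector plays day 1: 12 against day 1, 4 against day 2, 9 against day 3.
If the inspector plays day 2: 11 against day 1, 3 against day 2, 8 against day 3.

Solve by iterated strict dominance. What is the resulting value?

4

Row day 2 is strictly dominated by row day 1 (12>11, 4>3, 9>8); eliminate day 2.
Column day 1 is strictly dominated by day 2 for the inspectee (4<12); eliminate day 1.
Column day 3 is strictly dominated by day 2 for the inspectee (4<9); eliminate day 3.
Only (day 1, day 2) remains, with payoff 4.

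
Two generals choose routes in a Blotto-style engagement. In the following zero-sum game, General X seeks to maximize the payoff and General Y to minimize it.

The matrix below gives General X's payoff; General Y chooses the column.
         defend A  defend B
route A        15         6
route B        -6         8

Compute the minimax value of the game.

Row minima are 6 and -6, so General X's maximin is 6; column maxima are 15 and 8, so General Y's minimax is 8. These differ, so the equilibrium is in mixed strategies.
Let General X play route A with probability p. General Y is indifferent when 15p − 6(1−p) = 6p + 8(1−p), giving p = 14/23.
Let General Y play defend A with probability q. General X is indifferent when 15q + 6(1−q) = −6q + 8(1−q), giving q = 2/23.
The value is 15·(2/23) + (6)·(21/23) = 156/23.

156/23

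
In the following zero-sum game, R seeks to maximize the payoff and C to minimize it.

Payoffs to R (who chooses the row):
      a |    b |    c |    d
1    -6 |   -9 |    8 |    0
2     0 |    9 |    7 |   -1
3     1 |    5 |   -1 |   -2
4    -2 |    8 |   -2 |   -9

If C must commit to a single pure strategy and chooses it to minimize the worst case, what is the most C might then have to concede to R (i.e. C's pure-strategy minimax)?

The worst case (largest entry) in each column is a: 1, b: 9, c: 8, d: 0.
The best (smallest) of these is 0.

0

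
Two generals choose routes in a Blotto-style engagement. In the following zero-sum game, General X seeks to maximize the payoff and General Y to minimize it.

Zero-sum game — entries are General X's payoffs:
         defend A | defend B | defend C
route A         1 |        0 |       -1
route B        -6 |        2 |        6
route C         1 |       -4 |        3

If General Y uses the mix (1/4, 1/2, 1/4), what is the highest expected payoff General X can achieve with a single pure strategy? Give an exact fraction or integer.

1

route A: (1)·(1/4) + (0)·(1/2) + (-1)·(1/4) = 0.
route B: (-6)·(1/4) + (2)·(1/2) + (6)·(1/4) = 1.
route C: (1)·(1/4) + (-4)·(1/2) + (3)·(1/4) = -1.
The best pure response is route B with expected payoff 1.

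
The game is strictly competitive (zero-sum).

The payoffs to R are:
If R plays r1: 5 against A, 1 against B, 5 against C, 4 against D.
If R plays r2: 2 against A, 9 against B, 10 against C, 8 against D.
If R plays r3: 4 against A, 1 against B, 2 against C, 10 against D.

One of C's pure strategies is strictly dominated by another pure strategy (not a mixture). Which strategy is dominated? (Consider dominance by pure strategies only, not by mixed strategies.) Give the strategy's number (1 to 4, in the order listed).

3

C prefers columns that give R less. Compare C with B: 1 < 5, 9 < 10, 1 < 2.
So B strictly dominates C for C; C is strictly dominated.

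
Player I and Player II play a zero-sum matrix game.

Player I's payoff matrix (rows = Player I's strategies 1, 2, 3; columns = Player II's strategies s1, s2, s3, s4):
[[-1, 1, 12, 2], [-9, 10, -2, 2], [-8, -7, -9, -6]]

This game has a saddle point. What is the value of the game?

Row minima: -1, -9, -9 → Player I's maximin is -1.
Column maxima: -1, 10, 12, 2 → Player II's minimax is -1.
They coincide at (1, s1), so the value is -1.

-1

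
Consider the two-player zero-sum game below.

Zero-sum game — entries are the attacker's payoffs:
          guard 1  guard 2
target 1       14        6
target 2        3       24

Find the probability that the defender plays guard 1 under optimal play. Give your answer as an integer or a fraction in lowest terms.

18/29

Row minima are 6 and 3, so the attacker's maximin is 6; column maxima are 14 and 24, so the defender's minimax is 14. These differ, so the equilibrium is in mixed strategies.
Let the defender play guard 1 with probability q. The attacker is indifferent when 14q + 6(1−q) = 3q + 24(1−q), giving q = 18/29.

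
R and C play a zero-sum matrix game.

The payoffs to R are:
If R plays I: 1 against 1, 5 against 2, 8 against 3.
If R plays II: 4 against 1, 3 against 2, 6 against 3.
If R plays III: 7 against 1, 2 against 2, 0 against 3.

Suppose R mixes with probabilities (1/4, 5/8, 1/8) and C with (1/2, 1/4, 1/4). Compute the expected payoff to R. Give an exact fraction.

131/32

Against (1/2, 1/4, 1/4), each row's expected payoff is I: 15/4; II: 17/4; III: 4.
Taking the (1/4, 5/8, 1/8)-weighted average: (1/4)·(15/4) + (5/8)·(17/4) + (1/8)·(4) = 131/32.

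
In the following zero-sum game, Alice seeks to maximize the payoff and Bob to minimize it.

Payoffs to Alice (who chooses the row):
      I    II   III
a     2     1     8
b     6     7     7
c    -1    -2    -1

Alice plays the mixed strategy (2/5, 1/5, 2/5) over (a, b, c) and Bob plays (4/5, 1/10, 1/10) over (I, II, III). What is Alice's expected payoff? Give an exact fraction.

9/5

Against (4/5, 1/10, 1/10), each row's expected payoff is a: 5/2; b: 31/5; c: -11/10.
Taking the (2/5, 1/5, 2/5)-weighted average: (2/5)·(5/2) + (1/5)·(31/5) + (2/5)·(-11/10) = 9/5.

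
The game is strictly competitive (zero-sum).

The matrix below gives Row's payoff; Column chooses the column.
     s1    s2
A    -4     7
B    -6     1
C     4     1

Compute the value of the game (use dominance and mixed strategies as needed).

Row B is strictly dominated by row A, so Row never plays it.
The remaining 2×2 game on (A, C) × (s1, s2) has no saddle point. Let Row play A with probability p; indifference gives −4p + 4(1−p) = 7p + (1−p), so p = 3/14.
Similarly Column's optimal q on s1 is 3/7, and the value is -4·(3/7) + (7)·(4/7) = 16/7.

16/7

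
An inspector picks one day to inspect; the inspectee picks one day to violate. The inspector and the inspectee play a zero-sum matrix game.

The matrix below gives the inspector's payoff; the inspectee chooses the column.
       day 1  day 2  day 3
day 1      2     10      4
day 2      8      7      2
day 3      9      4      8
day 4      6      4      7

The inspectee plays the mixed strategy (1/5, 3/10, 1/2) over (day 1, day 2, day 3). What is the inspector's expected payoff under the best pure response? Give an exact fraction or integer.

day 1: (2)·(1/5) + (10)·(3/10) + (4)·(1/2) = 27/5.
day 2: (8)·(1/5) + (7)·(3/10) + (2)·(1/2) = 47/10.
day 3: (9)·(1/5) + (4)·(3/10) + (8)·(1/2) = 7.
day 4: (6)·(1/5) + (4)·(3/10) + (7)·(1/2) = 59/10.
The best pure response is day 3 with expected payoff 7.

7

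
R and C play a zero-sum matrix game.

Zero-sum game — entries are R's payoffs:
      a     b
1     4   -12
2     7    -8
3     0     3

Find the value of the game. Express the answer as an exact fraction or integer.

Row 1 is strictly dominated by row 2, so R never plays it.
The remaining 2×2 game on (2, 3) × (a, b) has no saddle point. Let R play 2 with probability p; indifference gives 7p = −8p + 3(1−p), so p = 1/6.
Similarly C's optimal q on a is 11/18, and the value is 7·(11/18) + (-8)·(7/18) = 7/6.

7/6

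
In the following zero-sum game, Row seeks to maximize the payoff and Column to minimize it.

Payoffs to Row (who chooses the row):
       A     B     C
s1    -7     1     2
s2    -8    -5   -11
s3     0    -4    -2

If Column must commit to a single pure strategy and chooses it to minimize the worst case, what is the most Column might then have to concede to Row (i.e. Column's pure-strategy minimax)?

0

The worst case (largest entry) in each column is A: 0, B: 1, C: 2.
The best (smallest) of these is 0.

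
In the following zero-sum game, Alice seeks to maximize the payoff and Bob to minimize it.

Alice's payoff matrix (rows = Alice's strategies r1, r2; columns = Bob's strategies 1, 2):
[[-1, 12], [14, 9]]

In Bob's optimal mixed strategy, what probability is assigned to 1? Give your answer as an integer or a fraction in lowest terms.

1/6

Row minima are -1 and 9, so Alice's maximin is 9; column maxima are 14 and 12, so Bob's minimax is 12. These differ, so the equilibrium is in mixed strategies.
Let Bob play 1 with probability q. Alice is indifferent when −q + 12(1−q) = 14q + 9(1−q), giving q = 1/6.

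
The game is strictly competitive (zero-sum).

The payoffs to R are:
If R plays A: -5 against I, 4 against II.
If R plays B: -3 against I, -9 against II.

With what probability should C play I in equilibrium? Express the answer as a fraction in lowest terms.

13/15

Row minima are -5 and -9, so R's maximin is -5; column maxima are -3 and 4, so C's minimax is -3. These differ, so the equilibrium is in mixed strategies.
Let C play I with probability q. R is indifferent when −5q + 4(1−q) = −3q − 9(1−q), giving q = 13/15.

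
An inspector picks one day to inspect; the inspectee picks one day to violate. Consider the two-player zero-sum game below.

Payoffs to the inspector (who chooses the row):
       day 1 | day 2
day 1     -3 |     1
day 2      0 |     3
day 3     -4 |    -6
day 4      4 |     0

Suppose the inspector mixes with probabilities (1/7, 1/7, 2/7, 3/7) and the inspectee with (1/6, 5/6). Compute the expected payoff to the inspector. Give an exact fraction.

-13/14

Against (1/6, 5/6), each row's expected payoff is day 1: 1/3; day 2: 5/2; day 3: -17/3; day 4: 2/3.
Taking the (1/7, 1/7, 2/7, 3/7)-weighted average: (1/7)·(1/3) + (1/7)·(5/2) + (2/7)·(-17/3) + (3/7)·(2/3) = -13/14.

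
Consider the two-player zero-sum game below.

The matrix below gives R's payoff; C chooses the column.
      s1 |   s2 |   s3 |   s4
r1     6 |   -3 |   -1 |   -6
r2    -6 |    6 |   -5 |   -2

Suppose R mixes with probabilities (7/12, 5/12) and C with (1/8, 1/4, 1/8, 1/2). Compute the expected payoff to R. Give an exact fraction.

Against (1/8, 1/4, 1/8, 1/2), each row's expected payoff is r1: -25/8; r2: -7/8.
Taking the (7/12, 5/12)-weighted average: (7/12)·(-25/8) + (5/12)·(-7/8) = -35/16.

-35/16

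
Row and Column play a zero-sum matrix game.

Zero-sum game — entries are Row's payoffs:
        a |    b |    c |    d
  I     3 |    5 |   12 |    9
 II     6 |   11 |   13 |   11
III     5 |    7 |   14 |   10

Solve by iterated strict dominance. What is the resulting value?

Column d is strictly dominated by a for Column (3<9, 6<11, 5<10); eliminate d.
Column c is strictly dominated by a for Column (3<12, 6<13, 5<14); eliminate c.
Row III is strictly dominated by row II (6>5, 11>7); eliminate III.
Row I is strictly dominated by row II (6>3, 11>5); eliminate I.
Column b is strictly dominated by a for Column (6<11); eliminate b.
Only (II, a) remains, with payoff 6.

6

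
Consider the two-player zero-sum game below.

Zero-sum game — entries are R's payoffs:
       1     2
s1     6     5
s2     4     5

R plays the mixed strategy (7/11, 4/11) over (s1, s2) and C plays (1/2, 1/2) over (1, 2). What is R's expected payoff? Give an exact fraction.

Against (1/2, 1/2), each row's expected payoff is s1: 11/2; s2: 9/2.
Taking the (7/11, 4/11)-weighted average: (7/11)·(11/2) + (4/11)·(9/2) = 113/22.

113/22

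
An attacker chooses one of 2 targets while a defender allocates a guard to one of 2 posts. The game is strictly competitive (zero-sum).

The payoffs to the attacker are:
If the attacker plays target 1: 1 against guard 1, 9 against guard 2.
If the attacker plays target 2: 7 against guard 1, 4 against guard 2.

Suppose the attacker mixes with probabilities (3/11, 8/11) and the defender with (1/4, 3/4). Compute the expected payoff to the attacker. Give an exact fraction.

59/11

Against (1/4, 3/4), each row's expected payoff is target 1: 7; target 2: 19/4.
Taking the (3/11, 8/11)-weighted average: (3/11)·(7) + (8/11)·(19/4) = 59/11.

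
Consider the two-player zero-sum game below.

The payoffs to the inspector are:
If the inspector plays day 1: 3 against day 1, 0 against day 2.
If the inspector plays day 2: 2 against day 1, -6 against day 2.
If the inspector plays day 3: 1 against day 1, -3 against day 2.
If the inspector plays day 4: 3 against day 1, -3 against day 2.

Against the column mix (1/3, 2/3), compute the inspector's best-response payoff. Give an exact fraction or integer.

day 1: (3)·(1/3) + (0)·(2/3) = 1.
day 2: (2)·(1/3) + (-6)·(2/3) = -10/3.
day 3: (1)·(1/3) + (-3)·(2/3) = -5/3.
day 4: (3)·(1/3) + (-3)·(2/3) = -1.
The best pure response is day 1 with expected payoff 1.

1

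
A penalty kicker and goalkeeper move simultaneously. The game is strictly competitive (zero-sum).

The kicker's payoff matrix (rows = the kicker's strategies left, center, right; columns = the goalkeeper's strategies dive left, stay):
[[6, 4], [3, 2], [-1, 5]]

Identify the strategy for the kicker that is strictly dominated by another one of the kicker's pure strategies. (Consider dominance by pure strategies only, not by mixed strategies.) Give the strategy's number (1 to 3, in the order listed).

Compare center with left: 6 > 3, 4 > 2.
So left strictly dominates center for the kicker; center is strictly dominated.

2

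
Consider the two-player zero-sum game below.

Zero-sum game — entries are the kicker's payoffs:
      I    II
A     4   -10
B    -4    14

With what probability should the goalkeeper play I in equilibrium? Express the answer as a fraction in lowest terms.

Row minima are -10 and -4, so the kicker's maximin is -4; column maxima are 4 and 14, so the goalkeeper's minimax is 4. These differ, so the equilibrium is in mixed strategies.
Let the goalkeeper play I with probability q. The kicker is indifferent when 4q − 10(1−q) = −4q + 14(1−q), giving q = 3/4.

3/4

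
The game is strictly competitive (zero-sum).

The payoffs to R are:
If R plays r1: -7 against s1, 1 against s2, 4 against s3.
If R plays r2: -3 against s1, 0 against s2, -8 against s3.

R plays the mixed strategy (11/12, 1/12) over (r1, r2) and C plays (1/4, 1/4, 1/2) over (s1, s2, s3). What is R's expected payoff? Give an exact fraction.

Against (1/4, 1/4, 1/2), each row's expected payoff is r1: 1/2; r2: -19/4.
Taking the (11/12, 1/12)-weighted average: (11/12)·(1/2) + (1/12)·(-19/4) = 1/16.

1/16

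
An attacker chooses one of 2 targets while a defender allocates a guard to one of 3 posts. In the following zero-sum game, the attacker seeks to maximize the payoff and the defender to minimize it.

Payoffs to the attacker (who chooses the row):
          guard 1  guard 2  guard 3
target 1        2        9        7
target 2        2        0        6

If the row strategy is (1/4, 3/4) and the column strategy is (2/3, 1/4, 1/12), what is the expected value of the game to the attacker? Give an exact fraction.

29/12

Against (2/3, 1/4, 1/12), each row's expected payoff is target 1: 25/6; target 2: 11/6.
Taking the (1/4, 3/4)-weighted average: (1/4)·(25/6) + (3/4)·(11/6) = 29/12.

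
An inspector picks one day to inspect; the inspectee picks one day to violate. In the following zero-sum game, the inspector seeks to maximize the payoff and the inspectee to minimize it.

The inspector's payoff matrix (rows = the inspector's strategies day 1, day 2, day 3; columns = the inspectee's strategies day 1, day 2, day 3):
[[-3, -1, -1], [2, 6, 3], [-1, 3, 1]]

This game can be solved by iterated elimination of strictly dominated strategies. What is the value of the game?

Column day 3 is strictly dominated by day 1 for the inspectee (-3<-1, 2<3, -1<1); eliminate day 3.
Column day 2 is strictly dominated by day 1 for the inspectee (-3<-1, 2<6, -1<3); eliminate day 2.
Row day 1 is strictly dominated by row day 2 (2>-3); eliminate day 1.
Row day 3 is strictly dominated by row day 2 (2>-1); eliminate day 3.
Only (day 2, day 1) remains, with payoff 2.

2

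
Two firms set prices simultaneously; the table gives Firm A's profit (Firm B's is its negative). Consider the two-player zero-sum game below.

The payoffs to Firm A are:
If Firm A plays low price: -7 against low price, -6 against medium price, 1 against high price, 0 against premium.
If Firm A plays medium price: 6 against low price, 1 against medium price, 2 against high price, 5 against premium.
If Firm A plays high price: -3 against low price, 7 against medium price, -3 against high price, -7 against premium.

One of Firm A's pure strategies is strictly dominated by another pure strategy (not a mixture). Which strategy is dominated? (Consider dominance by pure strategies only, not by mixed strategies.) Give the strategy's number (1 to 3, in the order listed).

Compare low price with medium price: 6 > -7, 1 > -6, 2 > 1, 5 > 0.
So medium price strictly dominates low price for Firm A; low price is strictly dominated.

1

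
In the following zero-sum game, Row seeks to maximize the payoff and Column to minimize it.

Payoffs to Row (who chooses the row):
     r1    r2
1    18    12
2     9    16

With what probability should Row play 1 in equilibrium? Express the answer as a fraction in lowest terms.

7/13

Row minima are 12 and 9, so Row's maximin is 12; column maxima are 18 and 16, so Column's minimax is 16. These differ, so the equilibrium is in mixed strategies.
Let Row play 1 with probability p. Column is indifferent when 18p + 9(1−p) = 12p + 16(1−p), giving p = 7/13.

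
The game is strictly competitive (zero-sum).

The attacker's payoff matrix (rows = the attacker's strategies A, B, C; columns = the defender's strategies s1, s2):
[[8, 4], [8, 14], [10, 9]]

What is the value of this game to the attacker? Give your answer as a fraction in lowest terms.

68/7

Row A is strictly dominated by row C, so the attacker never plays it.
The remaining 2×2 game on (B, C) × (s1, s2) has no saddle point. Let the attacker play B with probability p; indifference gives 8p + 10(1−p) = 14p + 9(1−p), so p = 1/7.
Similarly the defender's optimal q on s1 is 5/7, and the value is 8·(5/7) + (14)·(2/7) = 68/7.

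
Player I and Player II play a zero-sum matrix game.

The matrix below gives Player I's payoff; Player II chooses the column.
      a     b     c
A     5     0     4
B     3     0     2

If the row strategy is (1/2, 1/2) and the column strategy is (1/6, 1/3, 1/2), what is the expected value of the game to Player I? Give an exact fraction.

13/6

Against (1/6, 1/3, 1/2), each row's expected payoff is A: 17/6; B: 3/2.
Taking the (1/2, 1/2)-weighted average: (1/2)·(17/6) + (1/2)·(3/2) = 13/6.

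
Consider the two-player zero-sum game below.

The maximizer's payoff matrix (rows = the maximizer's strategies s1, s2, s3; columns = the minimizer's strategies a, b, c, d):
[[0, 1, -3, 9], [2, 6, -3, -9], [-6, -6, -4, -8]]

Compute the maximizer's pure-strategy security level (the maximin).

-3

The worst-case payoff for each row is s1: -3, s2: -9, s3: -8.
The best of these is -3.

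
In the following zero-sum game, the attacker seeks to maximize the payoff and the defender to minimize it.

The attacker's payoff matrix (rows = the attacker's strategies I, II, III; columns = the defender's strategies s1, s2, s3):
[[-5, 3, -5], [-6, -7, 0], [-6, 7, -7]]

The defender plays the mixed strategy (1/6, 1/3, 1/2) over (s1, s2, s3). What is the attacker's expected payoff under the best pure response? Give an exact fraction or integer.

-13/6

I: (-5)·(1/6) + (3)·(1/3) + (-5)·(1/2) = -7/3.
II: (-6)·(1/6) + (-7)·(1/3) + (0)·(1/2) = -10/3.
III: (-6)·(1/6) + (7)·(1/3) + (-7)·(1/2) = -13/6.
The best pure response is III with expected payoff -13/6.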